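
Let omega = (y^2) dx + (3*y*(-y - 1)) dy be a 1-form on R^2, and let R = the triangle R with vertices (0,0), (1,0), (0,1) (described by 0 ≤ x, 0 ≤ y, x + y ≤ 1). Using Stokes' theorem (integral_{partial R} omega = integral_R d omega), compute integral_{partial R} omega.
integral_(partial R) omega = -1/3

Stokes: integral_partial_R omega = integral_R d omega with d omega = (∂Q/∂x - ∂P/∂y) dx ∧ dy.
  ∂Q/∂x = 0
  ∂P/∂y = 2*y
  integrand = ∂Q/∂x - ∂P/∂y = -2*y.
Integrating over R: integral_0^1 integral_0^{1-x} (-2*y) dy dx = -1/3.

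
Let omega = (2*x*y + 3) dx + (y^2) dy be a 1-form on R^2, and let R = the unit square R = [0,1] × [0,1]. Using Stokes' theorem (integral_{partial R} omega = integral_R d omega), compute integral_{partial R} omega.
integral_(partial R) omega = -1

Stokes: integral_partial_R omega = integral_R d omega with d omega = (∂Q/∂x - ∂P/∂y) dx ∧ dy.
  ∂Q/∂x = 0
  ∂P/∂y = 2*x
  integrand = ∂Q/∂x - ∂P/∂y = -2*x.
Integrating over R: integral_0^1 integral_0^1 (-2*x) dx dy = -1.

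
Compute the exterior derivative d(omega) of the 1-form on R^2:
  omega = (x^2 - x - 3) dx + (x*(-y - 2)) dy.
d(omega) = (-y - 2) dx ∧ dy

For a 1-form omega = sum_i f_i dx_i, the exterior derivative is
  d(omega) = sum_{i < j} (∂f_j/∂x_i - ∂f_i/∂x_j) dx_i ∧ dx_j.
  coefficient of dx ∧ dy: ∂f_2/∂x - ∂f_1/∂y = ∂(x*(-y - 2))/∂x - ∂(x^2 - x - 3)/∂y = -y - 2
Assembling: d(omega) = (-y - 2) dx ∧ dy.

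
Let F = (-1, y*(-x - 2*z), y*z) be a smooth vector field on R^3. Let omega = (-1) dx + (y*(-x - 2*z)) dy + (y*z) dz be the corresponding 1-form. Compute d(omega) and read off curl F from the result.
d(omega) = (2*y + z) dy ∧ dz + (0) dz ∧ dx + (-y) dx ∧ dy; curl F = (2*y + z, 0, -y)

d omega = sum_{i<j} (∂f_j/∂x_i - ∂f_i/∂x_j) dx_i ∧ dx_j. Under the identification (dy ∧ dz, dz ∧ dx, dx ∧ dy) ↔ (e_x, e_y, e_z), the coefficients are exactly the components of curl F. Compute:
  ∂R/∂y - ∂Q/∂z = (z) - (-2*y) = 2*y + z
  ∂P/∂z - ∂R/∂x = (0) - (0) = 0
  ∂Q/∂x - ∂P/∂y = (-y) - (0) = -y.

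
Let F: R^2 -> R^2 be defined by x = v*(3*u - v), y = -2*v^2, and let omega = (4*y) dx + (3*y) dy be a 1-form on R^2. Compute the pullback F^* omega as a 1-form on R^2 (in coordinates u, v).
F^* omega = (-24*v^3) du + (v^2*(-24*u + 40*v)) dv

Using F^*(f dg) = (f ∘ F) d(g ∘ F), substitute each coordinate x_i by F_i(u, v) in f_i, and replace dx_i by d F_i = (∂F_i/∂u) du + (∂F_i/∂v) dv.
  For the x component: f_1(F) = -8*v^2; d F_1 = (3*v) du + (3*u - 2*v) dv
  For the y component: f_2(F) = -6*v^2; d F_2 = (0) du + (-4*v) dv
Combining and collecting du, dv coefficients:
  coeff of du: -24*v^3
  coeff of dv: v^2*(-24*u + 40*v)
F^* omega = (-24*v^3) du + (v^2*(-24*u + 40*v)) dv.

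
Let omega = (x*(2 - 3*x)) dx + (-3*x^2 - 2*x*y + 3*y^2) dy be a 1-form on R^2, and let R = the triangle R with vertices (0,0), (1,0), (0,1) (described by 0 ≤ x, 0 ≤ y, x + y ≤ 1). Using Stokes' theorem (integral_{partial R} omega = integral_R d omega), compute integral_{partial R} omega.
integral_(partial R) omega = -4/3

Stokes: integral_partial_R omega = integral_R d omega with d omega = (∂Q/∂x - ∂P/∂y) dx ∧ dy.
  ∂Q/∂x = -6*x - 2*y
  ∂P/∂y = 0
  integrand = ∂Q/∂x - ∂P/∂y = -6*x - 2*y.
Integrating over R: integral_0^1 integral_0^{1-x} (-6*x - 2*y) dy dx = -4/3.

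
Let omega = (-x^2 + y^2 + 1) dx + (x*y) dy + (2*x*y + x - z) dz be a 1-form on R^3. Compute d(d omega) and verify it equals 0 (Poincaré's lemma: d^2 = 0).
d(d omega) = 0

Step 1: d omega = sum_{i<j} (∂f_j/∂x_i - ∂f_i/∂x_j) dx_i ∧ dx_j:
  coeff of dx ∧ dy: -y
  coeff of dx ∧ dz: 2*y + 1
  coeff of dy ∧ dz: 2*x
Step 2: Apply d again to each 2-form coefficient. The only possible 3-form in R^3 is dx ∧ dy ∧ dz, with coefficient
  ∂(coeff of dy∧dz)/∂x - ∂(coeff of dx∧dz)/∂y + ∂(coeff of dx∧dy)/∂z
  = ∂/∂x (2*x) - ∂/∂y (2*y + 1) + ∂/∂z (-y).
Each of these terms simplifies to sums of mixed partials that cancel in pairs. The result is 0 (by equality of mixed partials for smooth functions — Schwarz / Clairaut).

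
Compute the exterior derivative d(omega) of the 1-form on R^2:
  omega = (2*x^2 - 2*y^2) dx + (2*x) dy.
d(omega) = (4*y + 2) dx ∧ dy

For a 1-form omega = sum_i f_i dx_i, the exterior derivative is
  d(omega) = sum_{i < j} (∂f_j/∂x_i - ∂f_i/∂x_j) dx_i ∧ dx_j.
  coefficient of dx ∧ dy: ∂f_2/∂x - ∂f_1/∂y = ∂(2*x)/∂x - ∂(2*x^2 - 2*y^2)/∂y = 4*y + 2
Assembling: d(omega) = (4*y + 2) dx ∧ dy.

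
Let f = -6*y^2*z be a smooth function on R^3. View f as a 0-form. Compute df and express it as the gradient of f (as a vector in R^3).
df = (0) dx + (-12*y*z) dy + (-6*y^2) dz; grad f = (0, -12*y*z, -6*y^2)

For a 0-form f, d f = (∂f/∂x) dx + (∂f/∂y) dy + (∂f/∂z) dz. The components of the vector representation are exactly the entries of grad f in Cartesian coordinates:
  ∂f/∂x = 0
  ∂f/∂y = -12*y*z
  ∂f/∂z = -6*y^2.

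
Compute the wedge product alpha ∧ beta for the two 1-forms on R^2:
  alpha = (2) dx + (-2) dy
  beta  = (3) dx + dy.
alpha ∧ beta = (8) dx ∧ dy

Distribute the wedge, using dx_i ∧ dx_j = -dx_j ∧ dx_i and dx_i ∧ dx_i = 0. For each pair (i, j) with i < j, the coefficient of dx_i ∧ dx_j in alpha ∧ beta is (alpha_i * beta_j - alpha_j * beta_i). Collecting: alpha ∧ beta = (8) dx ∧ dy.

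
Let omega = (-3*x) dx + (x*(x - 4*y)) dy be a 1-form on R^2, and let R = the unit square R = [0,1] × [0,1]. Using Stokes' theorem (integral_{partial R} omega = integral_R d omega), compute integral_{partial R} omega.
integral_(partial R) omega = -1

Stokes: integral_partial_R omega = integral_R d omega with d omega = (∂Q/∂x - ∂P/∂y) dx ∧ dy.
  ∂Q/∂x = 2*x - 4*y
  ∂P/∂y = 0
  integrand = ∂Q/∂x - ∂P/∂y = 2*x - 4*y.
Integrating over R: integral_0^1 integral_0^1 (2*x - 4*y) dx dy = -1.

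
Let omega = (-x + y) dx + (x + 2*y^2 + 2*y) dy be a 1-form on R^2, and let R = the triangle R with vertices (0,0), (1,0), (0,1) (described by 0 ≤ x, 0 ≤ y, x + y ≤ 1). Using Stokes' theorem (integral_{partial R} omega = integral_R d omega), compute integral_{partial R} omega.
integral_(partial R) omega = 0

Stokes: integral_partial_R omega = integral_R d omega with d omega = (∂Q/∂x - ∂P/∂y) dx ∧ dy.
  ∂Q/∂x = 1
  ∂P/∂y = 1
  integrand = ∂Q/∂x - ∂P/∂y = 0.
Integrating over R: integral_0^1 integral_0^{1-x} (0) dy dx = 0.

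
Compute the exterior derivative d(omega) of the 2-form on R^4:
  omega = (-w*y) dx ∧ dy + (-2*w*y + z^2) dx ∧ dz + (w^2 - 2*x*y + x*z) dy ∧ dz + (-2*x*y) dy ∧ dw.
d(omega) = (-3*y) dx ∧ dy ∧ dw + (2*w - 2*y + z) dx ∧ dy ∧ dz + (-2*y) dx ∧ dz ∧ dw + (2*w) dy ∧ dz ∧ dw

For a 2-form omega = sum_{i<j} g_{ij} dx_i ∧ dx_j, the exterior derivative is
  d(omega) = sum_{i<j} d(g_{ij}) ∧ dx_i ∧ dx_j = sum_{i<j, k} (∂g_{ij}/∂x_k) dx_k ∧ dx_i ∧ dx_j.
Expand each term, using dx_k ∧ dx_i ∧ dx_j = sgn(permutation) dx_{(a)} ∧ dx_{(b)} ∧ dx_{(c)} with (a < b < c) sorted:
  d(-w*y) includes (∂/∂w)(-w*y) dw = (-y) dw, which multiplied by dx ∧ dy gives (-y) dx ∧ dy ∧ dw
  d(-2*w*y + z^2) includes (∂/∂y)(-2*w*y + z^2) dy = (-2*w) dy, which multiplied by dx ∧ dz gives (2*w) dx ∧ dy ∧ dz
  d(-2*w*y + z^2) includes (∂/∂w)(-2*w*y + z^2) dw = (-2*y) dw, which multiplied by dx ∧ dz gives (-2*y) dx ∧ dz ∧ dw
  d(w^2 - 2*x*y + x*z) includes (∂/∂x)(w^2 - 2*x*y + x*z) dx = (-2*y + z) dx, which multiplied by dy ∧ dz gives (-2*y + z) dx ∧ dy ∧ dz
  d(w^2 - 2*x*y + x*z) includes (∂/∂w)(w^2 - 2*x*y + x*z) dw = (2*w) dw, which multiplied by dy ∧ dz gives (2*w) dy ∧ dz ∧ dw
  d(-2*x*y) includes (∂/∂x)(-2*x*y) dx = (-2*y) dx, which multiplied by dy ∧ dw gives (-2*y) dx ∧ dy ∧ dw
Collecting like 3-forms: d(omega) = (-3*y) dx ∧ dy ∧ dw + (2*w - 2*y + z) dx ∧ dy ∧ dz + (-2*y) dx ∧ dz ∧ dw + (2*w) dy ∧ dz ∧ dw.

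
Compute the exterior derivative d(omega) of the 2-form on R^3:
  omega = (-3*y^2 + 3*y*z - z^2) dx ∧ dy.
d(omega) = (3*y - 2*z) dx ∧ dy ∧ dz

For a 2-form omega = sum_{i<j} g_{ij} dx_i ∧ dx_j, the exterior derivative is
  d(omega) = sum_{i<j} d(g_{ij}) ∧ dx_i ∧ dx_j = sum_{i<j, k} (∂g_{ij}/∂x_k) dx_k ∧ dx_i ∧ dx_j.
Expand each term, using dx_k ∧ dx_i ∧ dx_j = sgn(permutation) dx_{(a)} ∧ dx_{(b)} ∧ dx_{(c)} with (a < b < c) sorted:
  d(-3*y^2 + 3*y*z - z^2) includes (∂/∂z)(-3*y^2 + 3*y*z - z^2) dz = (3*y - 2*z) dz, which multiplied by dx ∧ dy gives (3*y - 2*z) dx ∧ dy ∧ dz
Collecting like 3-forms: d(omega) = (3*y - 2*z) dx ∧ dy ∧ dz.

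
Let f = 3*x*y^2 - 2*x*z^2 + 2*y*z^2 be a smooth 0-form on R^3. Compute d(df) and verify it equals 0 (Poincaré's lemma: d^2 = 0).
d(df) = 0

Step 1: df = sum_i (∂f/∂x_i) dx_i = (3*y^2 - 2*z^2) dx + (6*x*y + 2*z^2) dy + (4*z*(-x + y)) dz.
Step 2: Apply d again. Using the 1-form formula, the coefficient of dx ∧ dy in d(df) is ∂^2 f/∂x ∂y - ∂^2 f/∂y ∂x = (6*y) - (6*y) = 0 (equality of mixed partials for smooth f).
Similarly for dx ∧ dz and dy ∧ dz — all coefficients vanish. So d(df) = 0.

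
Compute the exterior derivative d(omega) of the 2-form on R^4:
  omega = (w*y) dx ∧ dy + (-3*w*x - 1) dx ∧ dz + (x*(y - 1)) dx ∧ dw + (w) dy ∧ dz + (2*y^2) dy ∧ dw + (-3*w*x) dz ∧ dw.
d(omega) = (-x + y) dx ∧ dy ∧ dw + (-3*w - 3*x) dx ∧ dz ∧ dw + (1) dy ∧ dz ∧ dw

For a 2-form omega = sum_{i<j} g_{ij} dx_i ∧ dx_j, the exterior derivative is
  d(omega) = sum_{i<j} d(g_{ij}) ∧ dx_i ∧ dx_j = sum_{i<j, k} (∂g_{ij}/∂x_k) dx_k ∧ dx_i ∧ dx_j.
Expand each term, using dx_k ∧ dx_i ∧ dx_j = sgn(permutation) dx_{(a)} ∧ dx_{(b)} ∧ dx_{(c)} with (a < b < c) sorted:
  d(w*y) includes (∂/∂w)(w*y) dw = (y) dw, which multiplied by dx ∧ dy gives (y) dx ∧ dy ∧ dw
  d(-3*w*x - 1) includes (∂/∂w)(-3*w*x - 1) dw = (-3*x) dw, which multiplied by dx ∧ dz gives (-3*x) dx ∧ dz ∧ dw
  d(x*(y - 1)) includes (∂/∂y)(x*(y - 1)) dy = (x) dy, which multiplied by dx ∧ dw gives (-x) dx ∧ dy ∧ dw
  d(w) includes (∂/∂w)(w) dw = (1) dw, which multiplied by dy ∧ dz gives (1) dy ∧ dz ∧ dw
  d(-3*w*x) includes (∂/∂x)(-3*w*x) dx = (-3*w) dx, which multiplied by dz ∧ dw gives (-3*w) dx ∧ dz ∧ dw
Collecting like 3-forms: d(omega) = (-x + y) dx ∧ dy ∧ dw + (-3*w - 3*x) dx ∧ dz ∧ dw + (1) dy ∧ dz ∧ dw.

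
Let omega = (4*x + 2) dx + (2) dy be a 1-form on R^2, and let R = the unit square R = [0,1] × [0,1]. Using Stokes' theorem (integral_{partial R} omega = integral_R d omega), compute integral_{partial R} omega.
integral_(partial R) omega = 0

Stokes: integral_partial_R omega = integral_R d omega with d omega = (∂Q/∂x - ∂P/∂y) dx ∧ dy.
  ∂Q/∂x = 0
  ∂P/∂y = 0
  integrand = ∂Q/∂x - ∂P/∂y = 0.
Integrating over R: integral_0^1 integral_0^1 (0) dx dy = 0.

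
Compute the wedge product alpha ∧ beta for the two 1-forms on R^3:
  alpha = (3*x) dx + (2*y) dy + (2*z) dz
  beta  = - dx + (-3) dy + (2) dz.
alpha ∧ beta = (-9*x + 2*y) dx ∧ dy + (6*x + 2*z) dx ∧ dz + (4*y + 6*z) dy ∧ dz

Distribute the wedge, using dx_i ∧ dx_j = -dx_j ∧ dx_i and dx_i ∧ dx_i = 0. For each pair (i, j) with i < j, the coefficient of dx_i ∧ dx_j in alpha ∧ beta is (alpha_i * beta_j - alpha_j * beta_i). Collecting: alpha ∧ beta = (-9*x + 2*y) dx ∧ dy + (6*x + 2*z) dx ∧ dz + (4*y + 6*z) dy ∧ dz.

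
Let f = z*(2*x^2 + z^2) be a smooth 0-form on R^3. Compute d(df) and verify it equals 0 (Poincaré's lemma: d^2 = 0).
d(df) = 0

Step 1: df = sum_i (∂f/∂x_i) dx_i = (4*x*z) dx + (0) dy + (2*x^2 + 3*z^2) dz.
Step 2: Apply d again. Using the 1-form formula, the coefficient of dx ∧ dy in d(df) is ∂^2 f/∂x ∂y - ∂^2 f/∂y ∂x = (0) - (0) = 0 (equality of mixed partials for smooth f).
Similarly for dx ∧ dz and dy ∧ dz — all coefficients vanish. So d(df) = 0.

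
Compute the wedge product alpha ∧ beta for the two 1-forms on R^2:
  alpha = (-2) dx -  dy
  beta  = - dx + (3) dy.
alpha ∧ beta = (-7) dx ∧ dy

Distribute the wedge, using dx_i ∧ dx_j = -dx_j ∧ dx_i and dx_i ∧ dx_i = 0. For each pair (i, j) with i < j, the coefficient of dx_i ∧ dx_j in alpha ∧ beta is (alpha_i * beta_j - alpha_j * beta_i). Collecting: alpha ∧ beta = (-7) dx ∧ dy.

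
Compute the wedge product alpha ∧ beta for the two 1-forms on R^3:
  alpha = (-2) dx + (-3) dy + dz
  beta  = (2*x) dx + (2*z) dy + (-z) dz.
alpha ∧ beta = (6*x - 4*z) dx ∧ dy + (-2*x + 2*z) dx ∧ dz + (z) dy ∧ dz

Distribute the wedge, using dx_i ∧ dx_j = -dx_j ∧ dx_i and dx_i ∧ dx_i = 0. For each pair (i, j) with i < j, the coefficient of dx_i ∧ dx_j in alpha ∧ beta is (alpha_i * beta_j - alpha_j * beta_i). Collecting: alpha ∧ beta = (6*x - 4*z) dx ∧ dy + (-2*x + 2*z) dx ∧ dz + (z) dy ∧ dz.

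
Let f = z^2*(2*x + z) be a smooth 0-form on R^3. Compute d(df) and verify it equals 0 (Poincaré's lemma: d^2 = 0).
d(df) = 0

Step 1: df = sum_i (∂f/∂x_i) dx_i = (2*z^2) dx + (0) dy + (z*(4*x + 3*z)) dz.
Step 2: Apply d again. Using the 1-form formula, the coefficient of dx ∧ dy in d(df) is ∂^2 f/∂x ∂y - ∂^2 f/∂y ∂x = (0) - (0) = 0 (equality of mixed partials for smooth f).
Similarly for dx ∧ dz and dy ∧ dz — all coefficients vanish. So d(df) = 0.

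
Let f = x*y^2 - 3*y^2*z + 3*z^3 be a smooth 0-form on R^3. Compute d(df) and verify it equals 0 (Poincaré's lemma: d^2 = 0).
d(df) = 0

Step 1: df = sum_i (∂f/∂x_i) dx_i = (y^2) dx + (2*y*(x - 3*z)) dy + (-3*y^2 + 9*z^2) dz.
Step 2: Apply d again. Using the 1-form formula, the coefficient of dx ∧ dy in d(df) is ∂^2 f/∂x ∂y - ∂^2 f/∂y ∂x = (2*y) - (2*y) = 0 (equality of mixed partials for smooth f).
Similarly for dx ∧ dz and dy ∧ dz — all coefficients vanish. So d(df) = 0.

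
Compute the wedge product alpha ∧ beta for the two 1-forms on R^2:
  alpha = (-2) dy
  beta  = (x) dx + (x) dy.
alpha ∧ beta = (2*x) dx ∧ dy

Distribute the wedge, using dx_i ∧ dx_j = -dx_j ∧ dx_i and dx_i ∧ dx_i = 0. For each pair (i, j) with i < j, the coefficient of dx_i ∧ dx_j in alpha ∧ beta is (alpha_i * beta_j - alpha_j * beta_i). Collecting: alpha ∧ beta = (2*x) dx ∧ dy.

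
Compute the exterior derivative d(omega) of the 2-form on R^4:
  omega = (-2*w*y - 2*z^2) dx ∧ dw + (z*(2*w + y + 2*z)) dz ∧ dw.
d(omega) = (2*w) dx ∧ dy ∧ dw + (4*z) dx ∧ dz ∧ dw + (z) dy ∧ dz ∧ dw

For a 2-form omega = sum_{i<j} g_{ij} dx_i ∧ dx_j, the exterior derivative is
  d(omega) = sum_{i<j} d(g_{ij}) ∧ dx_i ∧ dx_j = sum_{i<j, k} (∂g_{ij}/∂x_k) dx_k ∧ dx_i ∧ dx_j.
Expand each term, using dx_k ∧ dx_i ∧ dx_j = sgn(permutation) dx_{(a)} ∧ dx_{(b)} ∧ dx_{(c)} with (a < b < c) sorted:
  d(-2*w*y - 2*z^2) includes (∂/∂y)(-2*w*y - 2*z^2) dy = (-2*w) dy, which multiplied by dx ∧ dw gives (2*w) dx ∧ dy ∧ dw
  d(-2*w*y - 2*z^2) includes (∂/∂z)(-2*w*y - 2*z^2) dz = (-4*z) dz, which multiplied by dx ∧ dw gives (4*z) dx ∧ dz ∧ dw
  d(z*(2*w + y + 2*z)) includes (∂/∂y)(z*(2*w + y + 2*z)) dy = (z) dy, which multiplied by dz ∧ dw gives (z) dy ∧ dz ∧ dw
Collecting like 3-forms: d(omega) = (2*w) dx ∧ dy ∧ dw + (4*z) dx ∧ dz ∧ dw + (z) dy ∧ dz ∧ dw.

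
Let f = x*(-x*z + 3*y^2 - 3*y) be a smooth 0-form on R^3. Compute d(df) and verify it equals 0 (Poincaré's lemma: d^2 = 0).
d(df) = 0

Step 1: df = sum_i (∂f/∂x_i) dx_i = (-2*x*z + 3*y^2 - 3*y) dx + (3*x*(2*y - 1)) dy + (-x^2) dz.
Step 2: Apply d again. Using the 1-form formula, the coefficient of dx ∧ dy in d(df) is ∂^2 f/∂x ∂y - ∂^2 f/∂y ∂x = (6*y - 3) - (6*y - 3) = 0 (equality of mixed partials for smooth f).
Similarly for dx ∧ dz and dy ∧ dz — all coefficients vanish. So d(df) = 0.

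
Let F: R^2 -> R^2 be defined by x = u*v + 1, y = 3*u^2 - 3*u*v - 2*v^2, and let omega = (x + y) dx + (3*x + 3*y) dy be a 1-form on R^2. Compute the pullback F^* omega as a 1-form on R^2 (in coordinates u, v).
F^* omega = (54*u^3 - 60*u^2*v - 20*u*v^2 + 18*u + 16*v^3 - 8*v) du + (-24*u^3 - 20*u^2*v + 40*u*v^2 - 8*u + 24*v^3 - 12*v) dv

Using F^*(f dg) = (f ∘ F) d(g ∘ F), substitute each coordinate x_i by F_i(u, v) in f_i, and replace dx_i by d F_i = (∂F_i/∂u) du + (∂F_i/∂v) dv.
  For the x component: f_1(F) = 3*u^2 - 2*u*v - 2*v^2 + 1; d F_1 = (v) du + (u) dv
  For the y component: f_2(F) = 9*u^2 - 6*u*v - 6*v^2 + 3; d F_2 = (6*u - 3*v) du + (-3*u - 4*v) dv
Combining and collecting du, dv coefficients:
  coeff of du: 54*u^3 - 60*u^2*v - 20*u*v^2 + 18*u + 16*v^3 - 8*v
  coeff of dv: -24*u^3 - 20*u^2*v + 40*u*v^2 - 8*u + 24*v^3 - 12*v
F^* omega = (54*u^3 - 60*u^2*v - 20*u*v^2 + 18*u + 16*v^3 - 8*v) du + (-24*u^3 - 20*u^2*v + 40*u*v^2 - 8*u + 24*v^3 - 12*v) dv.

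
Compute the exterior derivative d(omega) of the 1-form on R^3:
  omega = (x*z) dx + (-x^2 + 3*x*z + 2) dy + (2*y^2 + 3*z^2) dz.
d(omega) = (-2*x + 3*z) dx ∧ dy + (-x) dx ∧ dz + (-3*x + 4*y) dy ∧ dz

For a 1-form omega = sum_i f_i dx_i, the exterior derivative is
  d(omega) = sum_{i < j} (∂f_j/∂x_i - ∂f_i/∂x_j) dx_i ∧ dx_j.
  coefficient of dx ∧ dy: ∂f_2/∂x - ∂f_1/∂y = ∂(-x^2 + 3*x*z + 2)/∂x - ∂(x*z)/∂y = -2*x + 3*z
  coefficient of dx ∧ dz: ∂f_3/∂x - ∂f_1/∂z = ∂(2*y^2 + 3*z^2)/∂x - ∂(x*z)/∂z = -x
  coefficient of dy ∧ dz: ∂f_3/∂y - ∂f_2/∂z = ∂(2*y^2 + 3*z^2)/∂y - ∂(-x^2 + 3*x*z + 2)/∂z = -3*x + 4*y
Assembling: d(omega) = (-2*x + 3*z) dx ∧ dy + (-x) dx ∧ dz + (-3*x + 4*y) dy ∧ dz.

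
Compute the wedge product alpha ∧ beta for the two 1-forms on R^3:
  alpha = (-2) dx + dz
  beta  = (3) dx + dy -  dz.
alpha ∧ beta = (-2) dx ∧ dy + (-1) dx ∧ dz + (-1) dy ∧ dz

Distribute the wedge, using dx_i ∧ dx_j = -dx_j ∧ dx_i and dx_i ∧ dx_i = 0. For each pair (i, j) with i < j, the coefficient of dx_i ∧ dx_j in alpha ∧ beta is (alpha_i * beta_j - alpha_j * beta_i). Collecting: alpha ∧ beta = (-2) dx ∧ dy + (-1) dx ∧ dz + (-1) dy ∧ dz.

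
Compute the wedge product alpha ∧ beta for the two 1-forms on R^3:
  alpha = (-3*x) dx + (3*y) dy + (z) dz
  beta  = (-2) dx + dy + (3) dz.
alpha ∧ beta = (-3*x + 6*y) dx ∧ dy + (-9*x + 2*z) dx ∧ dz + (9*y - z) dy ∧ dz

Distribute the wedge, using dx_i ∧ dx_j = -dx_j ∧ dx_i and dx_i ∧ dx_i = 0. For each pair (i, j) with i < j, the coefficient of dx_i ∧ dx_j in alpha ∧ beta is (alpha_i * beta_j - alpha_j * beta_i). Collecting: alpha ∧ beta = (-3*x + 6*y) dx ∧ dy + (-9*x + 2*z) dx ∧ dz + (9*y - z) dy ∧ dz.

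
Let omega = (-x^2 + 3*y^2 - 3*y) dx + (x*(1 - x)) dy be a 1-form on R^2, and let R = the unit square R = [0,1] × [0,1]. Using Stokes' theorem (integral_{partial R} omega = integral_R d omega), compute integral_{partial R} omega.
integral_(partial R) omega = 0

Stokes: integral_partial_R omega = integral_R d omega with d omega = (∂Q/∂x - ∂P/∂y) dx ∧ dy.
  ∂Q/∂x = 1 - 2*x
  ∂P/∂y = 6*y - 3
  integrand = ∂Q/∂x - ∂P/∂y = -2*x - 6*y + 4.
Integrating over R: integral_0^1 integral_0^1 (-2*x - 6*y + 4) dx dy = 0.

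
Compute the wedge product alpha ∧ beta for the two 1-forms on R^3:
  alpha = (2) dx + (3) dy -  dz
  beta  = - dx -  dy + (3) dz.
alpha ∧ beta = (1) dx ∧ dy + (5) dx ∧ dz + (8) dy ∧ dz

Distribute the wedge, using dx_i ∧ dx_j = -dx_j ∧ dx_i and dx_i ∧ dx_i = 0. For each pair (i, j) with i < j, the coefficient of dx_i ∧ dx_j in alpha ∧ beta is (alpha_i * beta_j - alpha_j * beta_i). Collecting: alpha ∧ beta = (1) dx ∧ dy + (5) dx ∧ dz + (8) dy ∧ dz.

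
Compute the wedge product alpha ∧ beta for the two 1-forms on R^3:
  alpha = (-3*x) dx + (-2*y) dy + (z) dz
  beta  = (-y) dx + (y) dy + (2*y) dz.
alpha ∧ beta = (-y*(3*x + 2*y)) dx ∧ dy + (y*(-6*x + z)) dx ∧ dz + (-y*(4*y + z)) dy ∧ dz

Distribute the wedge, using dx_i ∧ dx_j = -dx_j ∧ dx_i and dx_i ∧ dx_i = 0. For each pair (i, j) with i < j, the coefficient of dx_i ∧ dx_j in alpha ∧ beta is (alpha_i * beta_j - alpha_j * beta_i). Collecting: alpha ∧ beta = (-y*(3*x + 2*y)) dx ∧ dy + (y*(-6*x + z)) dx ∧ dz + (-y*(4*y + z)) dy ∧ dz.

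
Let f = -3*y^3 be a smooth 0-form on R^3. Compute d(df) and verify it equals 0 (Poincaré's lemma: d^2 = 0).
d(df) = 0

Step 1: df = sum_i (∂f/∂x_i) dx_i = (0) dx + (-9*y^2) dy + (0) dz.
Step 2: Apply d again. Using the 1-form formula, the coefficient of dx ∧ dy in d(df) is ∂^2 f/∂x ∂y - ∂^2 f/∂y ∂x = (0) - (0) = 0 (equality of mixed partials for smooth f).
Similarly for dx ∧ dz and dy ∧ dz — all coefficients vanish. So d(df) = 0.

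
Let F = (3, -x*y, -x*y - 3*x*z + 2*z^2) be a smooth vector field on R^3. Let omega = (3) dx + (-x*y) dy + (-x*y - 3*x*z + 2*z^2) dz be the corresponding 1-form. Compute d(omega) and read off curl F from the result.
d(omega) = (-x) dy ∧ dz + (y + 3*z) dz ∧ dx + (-y) dx ∧ dy; curl F = (-x, y + 3*z, -y)

d omega = sum_{i<j} (∂f_j/∂x_i - ∂f_i/∂x_j) dx_i ∧ dx_j. Under the identification (dy ∧ dz, dz ∧ dx, dx ∧ dy) ↔ (e_x, e_y, e_z), the coefficients are exactly the components of curl F. Compute:
  ∂R/∂y - ∂Q/∂z = (-x) - (0) = -x
  ∂P/∂z - ∂R/∂x = (0) - (-y - 3*z) = y + 3*z
  ∂Q/∂x - ∂P/∂y = (-y) - (0) = -y.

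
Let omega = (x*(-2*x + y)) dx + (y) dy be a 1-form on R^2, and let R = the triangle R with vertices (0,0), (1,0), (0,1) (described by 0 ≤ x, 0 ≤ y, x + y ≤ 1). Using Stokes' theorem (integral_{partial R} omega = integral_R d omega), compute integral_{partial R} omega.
integral_(partial R) omega = -1/6

Stokes: integral_partial_R omega = integral_R d omega with d omega = (∂Q/∂x - ∂P/∂y) dx ∧ dy.
  ∂Q/∂x = 0
  ∂P/∂y = x
  integrand = ∂Q/∂x - ∂P/∂y = -x.
Integrating over R: integral_0^1 integral_0^{1-x} (-x) dy dx = -1/6.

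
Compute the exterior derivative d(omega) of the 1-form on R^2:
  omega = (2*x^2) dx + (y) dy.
d(omega) = 0

For a 1-form omega = sum_i f_i dx_i, the exterior derivative is
  d(omega) = sum_{i < j} (∂f_j/∂x_i - ∂f_i/∂x_j) dx_i ∧ dx_j.

Assembling: d(omega) = 0.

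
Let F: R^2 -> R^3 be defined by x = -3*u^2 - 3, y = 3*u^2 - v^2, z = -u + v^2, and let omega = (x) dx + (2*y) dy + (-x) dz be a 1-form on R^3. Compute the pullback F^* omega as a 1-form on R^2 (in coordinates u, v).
F^* omega = (54*u^3 - 3*u^2 - 12*u*v^2 + 18*u - 3) du + (2*v*(-3*u^2 + 2*v^2 + 3)) dv

Using F^*(f dg) = (f ∘ F) d(g ∘ F), substitute each coordinate x_i by F_i(u, v) in f_i, and replace dx_i by d F_i = (∂F_i/∂u) du + (∂F_i/∂v) dv.
  For the x component: f_1(F) = -3*u^2 - 3; d F_1 = (-6*u) du + (0) dv
  For the y component: f_2(F) = 6*u^2 - 2*v^2; d F_2 = (6*u) du + (-2*v) dv
  For the z component: f_3(F) = 3*u^2 + 3; d F_3 = (-1) du + (2*v) dv
Combining and collecting du, dv coefficients:
  coeff of du: 54*u^3 - 3*u^2 - 12*u*v^2 + 18*u - 3
  coeff of dv: 2*v*(-3*u^2 + 2*v^2 + 3)
F^* omega = (54*u^3 - 3*u^2 - 12*u*v^2 + 18*u - 3) du + (2*v*(-3*u^2 + 2*v^2 + 3)) dv.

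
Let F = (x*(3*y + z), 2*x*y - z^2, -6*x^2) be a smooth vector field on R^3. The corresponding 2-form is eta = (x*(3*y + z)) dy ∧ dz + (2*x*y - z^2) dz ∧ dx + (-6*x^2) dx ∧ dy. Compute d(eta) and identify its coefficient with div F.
d(eta) = (2*x + 3*y + z) dx ∧ dy ∧ dz; div F = 2*x + 3*y + z

For a 2-form in R^3 of the form above, applying d gives a 3-form with coefficient ∂P/∂x + ∂Q/∂y + ∂R/∂z:
  ∂P/∂x = 3*y + z
  ∂Q/∂y = 2*x
  ∂R/∂z = 0
Sum = 2*x + 3*y + z, which is exactly div F.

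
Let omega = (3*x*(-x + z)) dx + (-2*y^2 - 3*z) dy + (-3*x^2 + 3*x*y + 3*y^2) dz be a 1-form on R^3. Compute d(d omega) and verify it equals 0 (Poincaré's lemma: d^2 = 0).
d(d omega) = 0

Step 1: d omega = sum_{i<j} (∂f_j/∂x_i - ∂f_i/∂x_j) dx_i ∧ dx_j:
  coeff of dx ∧ dy: 0
  coeff of dx ∧ dz: -9*x + 3*y
  coeff of dy ∧ dz: 3*x + 6*y + 3
Step 2: Apply d again to each 2-form coefficient. The only possible 3-form in R^3 is dx ∧ dy ∧ dz, with coefficient
  ∂(coeff of dy∧dz)/∂x - ∂(coeff of dx∧dz)/∂y + ∂(coeff of dx∧dy)/∂z
  = ∂/∂x (3*x + 6*y + 3) - ∂/∂y (-9*x + 3*y) + ∂/∂z (0).
Each of these terms simplifies to sums of mixed partials that cancel in pairs. The result is 0 (by equality of mixed partials for smooth functions — Schwarz / Clairaut).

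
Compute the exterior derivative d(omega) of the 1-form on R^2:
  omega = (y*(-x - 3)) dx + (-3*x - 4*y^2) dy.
d(omega) = (x) dx ∧ dy

For a 1-form omega = sum_i f_i dx_i, the exterior derivative is
  d(omega) = sum_{i < j} (∂f_j/∂x_i - ∂f_i/∂x_j) dx_i ∧ dx_j.
  coefficient of dx ∧ dy: ∂f_2/∂x - ∂f_1/∂y = ∂(-3*x - 4*y^2)/∂x - ∂(y*(-x - 3))/∂y = x
Assembling: d(omega) = (x) dx ∧ dy.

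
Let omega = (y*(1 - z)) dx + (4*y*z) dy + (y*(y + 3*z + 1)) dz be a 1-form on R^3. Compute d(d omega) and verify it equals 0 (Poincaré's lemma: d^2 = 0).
d(d omega) = 0

Step 1: d omega = sum_{i<j} (∂f_j/∂x_i - ∂f_i/∂x_j) dx_i ∧ dx_j:
  coeff of dx ∧ dy: z - 1
  coeff of dx ∧ dz: y
  coeff of dy ∧ dz: -2*y + 3*z + 1
Step 2: Apply d again to each 2-form coefficient. The only possible 3-form in R^3 is dx ∧ dy ∧ dz, with coefficient
  ∂(coeff of dy∧dz)/∂x - ∂(coeff of dx∧dz)/∂y + ∂(coeff of dx∧dy)/∂z
  = ∂/∂x (-2*y + 3*z + 1) - ∂/∂y (y) + ∂/∂z (z - 1).
Each of these terms simplifies to sums of mixed partials that cancel in pairs. The result is 0 (by equality of mixed partials for smooth functions — Schwarz / Clairaut).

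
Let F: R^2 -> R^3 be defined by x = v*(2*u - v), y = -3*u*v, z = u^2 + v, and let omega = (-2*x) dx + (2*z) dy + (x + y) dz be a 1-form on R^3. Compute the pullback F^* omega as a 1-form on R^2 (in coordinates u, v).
F^* omega = (2*v*(-4*u^2 - 5*u*v + 2*v^2 - 3*v)) du + (-6*u^3 - 8*u^2*v + 12*u*v^2 - 7*u*v - 4*v^3 - v^2) dv

Using F^*(f dg) = (f ∘ F) d(g ∘ F), substitute each coordinate x_i by F_i(u, v) in f_i, and replace dx_i by d F_i = (∂F_i/∂u) du + (∂F_i/∂v) dv.
  For the x component: f_1(F) = 2*v*(-2*u + v); d F_1 = (2*v) du + (2*u - 2*v) dv
  For the y component: f_2(F) = 2*u^2 + 2*v; d F_2 = (-3*v) du + (-3*u) dv
  For the z component: f_3(F) = v*(-u - v); d F_3 = (2*u) du + (1) dv
Combining and collecting du, dv coefficients:
  coeff of du: 2*v*(-4*u^2 - 5*u*v + 2*v^2 - 3*v)
  coeff of dv: -6*u^3 - 8*u^2*v + 12*u*v^2 - 7*u*v - 4*v^3 - v^2
F^* omega = (2*v*(-4*u^2 - 5*u*v + 2*v^2 - 3*v)) du + (-6*u^3 - 8*u^2*v + 12*u*v^2 - 7*u*v - 4*v^3 - v^2) dv.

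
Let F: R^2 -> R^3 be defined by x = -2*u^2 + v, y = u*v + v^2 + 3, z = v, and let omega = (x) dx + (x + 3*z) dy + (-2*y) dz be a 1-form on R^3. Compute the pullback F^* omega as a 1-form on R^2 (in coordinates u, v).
F^* omega = (8*u^3 - 2*u^2*v - 4*u*v + 4*v^2) du + (-2*u^3 - 4*u^2*v - 2*u^2 + 2*u*v + 6*v^2 + v - 6) dv

Using F^*(f dg) = (f ∘ F) d(g ∘ F), substitute each coordinate x_i by F_i(u, v) in f_i, and replace dx_i by d F_i = (∂F_i/∂u) du + (∂F_i/∂v) dv.
  For the x component: f_1(F) = -2*u^2 + v; d F_1 = (-4*u) du + (1) dv
  For the y component: f_2(F) = -2*u^2 + 4*v; d F_2 = (v) du + (u + 2*v) dv
  For the z component: f_3(F) = -2*u*v - 2*v^2 - 6; d F_3 = (0) du + (1) dv
Combining and collecting du, dv coefficients:
  coeff of du: 8*u^3 - 2*u^2*v - 4*u*v + 4*v^2
  coeff of dv: -2*u^3 - 4*u^2*v - 2*u^2 + 2*u*v + 6*v^2 + v - 6
F^* omega = (8*u^3 - 2*u^2*v - 4*u*v + 4*v^2) du + (-2*u^3 - 4*u^2*v - 2*u^2 + 2*u*v + 6*v^2 + v - 6) dv.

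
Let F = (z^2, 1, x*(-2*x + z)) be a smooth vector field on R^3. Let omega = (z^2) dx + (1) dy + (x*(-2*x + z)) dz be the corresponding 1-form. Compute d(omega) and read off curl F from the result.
d(omega) = (0) dy ∧ dz + (4*x + z) dz ∧ dx + (0) dx ∧ dy; curl F = (0, 4*x + z, 0)

d omega = sum_{i<j} (∂f_j/∂x_i - ∂f_i/∂x_j) dx_i ∧ dx_j. Under the identification (dy ∧ dz, dz ∧ dx, dx ∧ dy) ↔ (e_x, e_y, e_z), the coefficients are exactly the components of curl F. Compute:
  ∂R/∂y - ∂Q/∂z = (0) - (0) = 0
  ∂P/∂z - ∂R/∂x = (2*z) - (-4*x + z) = 4*x + z
  ∂Q/∂x - ∂P/∂y = (0) - (0) = 0.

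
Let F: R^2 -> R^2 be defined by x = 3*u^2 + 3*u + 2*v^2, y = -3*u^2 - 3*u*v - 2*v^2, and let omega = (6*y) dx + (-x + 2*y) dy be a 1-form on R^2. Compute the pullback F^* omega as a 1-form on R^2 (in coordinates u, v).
F^* omega = (-54*u^3 - 45*u^2*v - 36*u^2 - 18*u*v^2 - 45*u*v + 18*v^3 - 36*v^2) du + (27*u^3 - 18*u^2*v + 9*u^2 - 30*u*v^2 + 12*u*v - 24*v^3) dv

Using F^*(f dg) = (f ∘ F) d(g ∘ F), substitute each coordinate x_i by F_i(u, v) in f_i, and replace dx_i by d F_i = (∂F_i/∂u) du + (∂F_i/∂v) dv.
  For the x component: f_1(F) = -18*u^2 - 18*u*v - 12*v^2; d F_1 = (6*u + 3) du + (4*v) dv
  For the y component: f_2(F) = -9*u^2 - 6*u*v - 3*u - 6*v^2; d F_2 = (-6*u - 3*v) du + (-3*u - 4*v) dv
Combining and collecting du, dv coefficients:
  coeff of du: -54*u^3 - 45*u^2*v - 36*u^2 - 18*u*v^2 - 45*u*v + 18*v^3 - 36*v^2
  coeff of dv: 27*u^3 - 18*u^2*v + 9*u^2 - 30*u*v^2 + 12*u*v - 24*v^3
F^* omega = (-54*u^3 - 45*u^2*v - 36*u^2 - 18*u*v^2 - 45*u*v + 18*v^3 - 36*v^2) du + (27*u^3 - 18*u^2*v + 9*u^2 - 30*u*v^2 + 12*u*v - 24*v^3) dv.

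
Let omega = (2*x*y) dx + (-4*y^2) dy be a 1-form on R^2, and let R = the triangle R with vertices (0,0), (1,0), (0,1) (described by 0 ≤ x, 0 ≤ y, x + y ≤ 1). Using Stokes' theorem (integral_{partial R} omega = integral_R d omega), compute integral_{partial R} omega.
integral_(partial R) omega = -1/3

Stokes: integral_partial_R omega = integral_R d omega with d omega = (∂Q/∂x - ∂P/∂y) dx ∧ dy.
  ∂Q/∂x = 0
  ∂P/∂y = 2*x
  integrand = ∂Q/∂x - ∂P/∂y = -2*x.
Integrating over R: integral_0^1 integral_0^{1-x} (-2*x) dy dx = -1/3.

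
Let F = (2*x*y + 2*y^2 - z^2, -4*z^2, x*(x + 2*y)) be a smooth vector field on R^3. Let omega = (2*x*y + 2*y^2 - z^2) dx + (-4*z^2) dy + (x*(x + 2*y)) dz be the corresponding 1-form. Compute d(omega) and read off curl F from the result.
d(omega) = (2*x + 8*z) dy ∧ dz + (-2*x - 2*y - 2*z) dz ∧ dx + (-2*x - 4*y) dx ∧ dy; curl F = (2*x + 8*z, -2*x - 2*y - 2*z, -2*x - 4*y)

d omega = sum_{i<j} (∂f_j/∂x_i - ∂f_i/∂x_j) dx_i ∧ dx_j. Under the identification (dy ∧ dz, dz ∧ dx, dx ∧ dy) ↔ (e_x, e_y, e_z), the coefficients are exactly the components of curl F. Compute:
  ∂R/∂y - ∂Q/∂z = (2*x) - (-8*z) = 2*x + 8*z
  ∂P/∂z - ∂R/∂x = (-2*z) - (2*x + 2*y) = -2*x - 2*y - 2*z
  ∂Q/∂x - ∂P/∂y = (0) - (2*x + 4*y) = -2*x - 4*y.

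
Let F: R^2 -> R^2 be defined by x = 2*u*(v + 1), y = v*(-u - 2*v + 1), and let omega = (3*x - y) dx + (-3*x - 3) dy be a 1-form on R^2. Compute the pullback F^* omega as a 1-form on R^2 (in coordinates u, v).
F^* omega = (20*u*v^2 + 32*u*v + 12*u + 4*v^3 + 2*v^2 + v) du + (20*u^2*v + 18*u^2 + 28*u*v^2 + 16*u*v - 3*u + 12*v - 3) dv

Using F^*(f dg) = (f ∘ F) d(g ∘ F), substitute each coordinate x_i by F_i(u, v) in f_i, and replace dx_i by d F_i = (∂F_i/∂u) du + (∂F_i/∂v) dv.
  For the x component: f_1(F) = 7*u*v + 6*u + 2*v^2 - v; d F_1 = (2*v + 2) du + (2*u) dv
  For the y component: f_2(F) = -6*u*v - 6*u - 3; d F_2 = (-v) du + (-u - 4*v + 1) dv
Combining and collecting du, dv coefficients:
  coeff of du: 20*u*v^2 + 32*u*v + 12*u + 4*v^3 + 2*v^2 + v
  coeff of dv: 20*u^2*v + 18*u^2 + 28*u*v^2 + 16*u*v - 3*u + 12*v - 3
F^* omega = (20*u*v^2 + 32*u*v + 12*u + 4*v^3 + 2*v^2 + v) du + (20*u^2*v + 18*u^2 + 28*u*v^2 + 16*u*v - 3*u + 12*v - 3) dv.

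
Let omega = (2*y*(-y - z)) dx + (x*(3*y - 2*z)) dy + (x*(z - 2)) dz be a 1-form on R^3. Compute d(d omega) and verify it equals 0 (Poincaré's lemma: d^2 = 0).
d(d omega) = 0

Step 1: d omega = sum_{i<j} (∂f_j/∂x_i - ∂f_i/∂x_j) dx_i ∧ dx_j:
  coeff of dx ∧ dy: 7*y
  coeff of dx ∧ dz: 2*y + z - 2
  coeff of dy ∧ dz: 2*x
Step 2: Apply d again to each 2-form coefficient. The only possible 3-form in R^3 is dx ∧ dy ∧ dz, with coefficient
  ∂(coeff of dy∧dz)/∂x - ∂(coeff of dx∧dz)/∂y + ∂(coeff of dx∧dy)/∂z
  = ∂/∂x (2*x) - ∂/∂y (2*y + z - 2) + ∂/∂z (7*y).
Each of these terms simplifies to sums of mixed partials that cancel in pairs. The result is 0 (by equality of mixed partials for smooth functions — Schwarz / Clairaut).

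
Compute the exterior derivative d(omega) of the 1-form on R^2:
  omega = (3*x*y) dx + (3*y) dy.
d(omega) = (-3*x) dx ∧ dy

For a 1-form omega = sum_i f_i dx_i, the exterior derivative is
  d(omega) = sum_{i < j} (∂f_j/∂x_i - ∂f_i/∂x_j) dx_i ∧ dx_j.
  coefficient of dx ∧ dy: ∂f_2/∂x - ∂f_1/∂y = ∂(3*y)/∂x - ∂(3*x*y)/∂y = -3*x
Assembling: d(omega) = (-3*x) dx ∧ dy.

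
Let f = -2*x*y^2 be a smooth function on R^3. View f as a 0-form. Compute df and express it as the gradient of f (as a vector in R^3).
df = (-2*y^2) dx + (-4*x*y) dy + (0) dz; grad f = (-2*y^2, -4*x*y, 0)

For a 0-form f, d f = (∂f/∂x) dx + (∂f/∂y) dy + (∂f/∂z) dz. The components of the vector representation are exactly the entries of grad f in Cartesian coordinates:
  ∂f/∂x = -2*y^2
  ∂f/∂y = -4*x*y
  ∂f/∂z = 0.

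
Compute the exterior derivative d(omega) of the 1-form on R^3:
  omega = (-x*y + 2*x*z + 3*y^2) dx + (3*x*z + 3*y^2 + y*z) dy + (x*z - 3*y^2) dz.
d(omega) = (x - 6*y + 3*z) dx ∧ dy + (-2*x + z) dx ∧ dz + (-3*x - 7*y) dy ∧ dz

For a 1-form omega = sum_i f_i dx_i, the exterior derivative is
  d(omega) = sum_{i < j} (∂f_j/∂x_i - ∂f_i/∂x_j) dx_i ∧ dx_j.
  coefficient of dx ∧ dy: ∂f_2/∂x - ∂f_1/∂y = ∂(3*x*z + 3*y^2 + y*z)/∂x - ∂(-x*y + 2*x*z + 3*y^2)/∂y = x - 6*y + 3*z
  coefficient of dx ∧ dz: ∂f_3/∂x - ∂f_1/∂z = ∂(x*z - 3*y^2)/∂x - ∂(-x*y + 2*x*z + 3*y^2)/∂z = -2*x + z
  coefficient of dy ∧ dz: ∂f_3/∂y - ∂f_2/∂z = ∂(x*z - 3*y^2)/∂y - ∂(3*x*z + 3*y^2 + y*z)/∂z = -3*x - 7*y
Assembling: d(omega) = (x - 6*y + 3*z) dx ∧ dy + (-2*x + z) dx ∧ dz + (-3*x - 7*y) dy ∧ dz.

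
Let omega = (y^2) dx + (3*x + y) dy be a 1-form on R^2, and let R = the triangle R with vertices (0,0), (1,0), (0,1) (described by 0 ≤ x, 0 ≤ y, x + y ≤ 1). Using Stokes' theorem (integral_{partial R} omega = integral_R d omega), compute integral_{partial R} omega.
integral_(partial R) omega = 7/6

Stokes: integral_partial_R omega = integral_R d omega with d omega = (∂Q/∂x - ∂P/∂y) dx ∧ dy.
  ∂Q/∂x = 3
  ∂P/∂y = 2*y
  integrand = ∂Q/∂x - ∂P/∂y = 3 - 2*y.
Integrating over R: integral_0^1 integral_0^{1-x} (3 - 2*y) dy dx = 7/6.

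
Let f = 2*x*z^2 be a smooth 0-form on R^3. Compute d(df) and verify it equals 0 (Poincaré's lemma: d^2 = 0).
d(df) = 0

Step 1: df = sum_i (∂f/∂x_i) dx_i = (2*z^2) dx + (0) dy + (4*x*z) dz.
Step 2: Apply d again. Using the 1-form formula, the coefficient of dx ∧ dy in d(df) is ∂^2 f/∂x ∂y - ∂^2 f/∂y ∂x = (0) - (0) = 0 (equality of mixed partials for smooth f).
Similarly for dx ∧ dz and dy ∧ dz — all coefficients vanish. So d(df) = 0.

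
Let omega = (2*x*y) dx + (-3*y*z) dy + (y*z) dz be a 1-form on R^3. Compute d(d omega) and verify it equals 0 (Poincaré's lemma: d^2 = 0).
d(d omega) = 0

Step 1: d omega = sum_{i<j} (∂f_j/∂x_i - ∂f_i/∂x_j) dx_i ∧ dx_j:
  coeff of dx ∧ dy: -2*x
  coeff of dx ∧ dz: 0
  coeff of dy ∧ dz: 3*y + z
Step 2: Apply d again to each 2-form coefficient. The only possible 3-form in R^3 is dx ∧ dy ∧ dz, with coefficient
  ∂(coeff of dy∧dz)/∂x - ∂(coeff of dx∧dz)/∂y + ∂(coeff of dx∧dy)/∂z
  = ∂/∂x (3*y + z) - ∂/∂y (0) + ∂/∂z (-2*x).
Each of these terms simplifies to sums of mixed partials that cancel in pairs. The result is 0 (by equality of mixed partials for smooth functions — Schwarz / Clairaut).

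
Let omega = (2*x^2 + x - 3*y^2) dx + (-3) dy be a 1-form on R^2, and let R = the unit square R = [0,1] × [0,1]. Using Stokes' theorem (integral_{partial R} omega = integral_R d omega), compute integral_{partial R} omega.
integral_(partial R) omega = 3

Stokes: integral_partial_R omega = integral_R d omega with d omega = (∂Q/∂x - ∂P/∂y) dx ∧ dy.
  ∂Q/∂x = 0
  ∂P/∂y = -6*y
  integrand = ∂Q/∂x - ∂P/∂y = 6*y.
Integrating over R: integral_0^1 integral_0^1 (6*y) dx dy = 3.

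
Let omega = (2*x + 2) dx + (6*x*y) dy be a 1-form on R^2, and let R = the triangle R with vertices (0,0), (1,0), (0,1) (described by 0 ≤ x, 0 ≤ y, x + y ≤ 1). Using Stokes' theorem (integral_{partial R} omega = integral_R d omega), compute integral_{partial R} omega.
integral_(partial R) omega = 1

Stokes: integral_partial_R omega = integral_R d omega with d omega = (∂Q/∂x - ∂P/∂y) dx ∧ dy.
  ∂Q/∂x = 6*y
  ∂P/∂y = 0
  integrand = ∂Q/∂x - ∂P/∂y = 6*y.
Integrating over R: integral_0^1 integral_0^{1-x} (6*y) dy dx = 1.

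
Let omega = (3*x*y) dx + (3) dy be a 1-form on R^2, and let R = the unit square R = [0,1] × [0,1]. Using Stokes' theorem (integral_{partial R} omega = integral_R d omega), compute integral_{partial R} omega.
integral_(partial R) omega = -3/2

Stokes: integral_partial_R omega = integral_R d omega with d omega = (∂Q/∂x - ∂P/∂y) dx ∧ dy.
  ∂Q/∂x = 0
  ∂P/∂y = 3*x
  integrand = ∂Q/∂x - ∂P/∂y = -3*x.
Integrating over R: integral_0^1 integral_0^1 (-3*x) dx dy = -3/2.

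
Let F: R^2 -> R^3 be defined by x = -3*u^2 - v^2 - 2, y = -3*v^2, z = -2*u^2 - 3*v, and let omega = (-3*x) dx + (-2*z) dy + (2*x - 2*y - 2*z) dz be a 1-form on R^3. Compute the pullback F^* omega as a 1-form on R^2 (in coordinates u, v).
F^* omega = (2*u*(-23*u^2 - 17*v^2 - 12*v - 10)) du + (-42*u^2*v + 6*u^2 - 6*v^3 - 48*v^2 - 30*v + 12) dv

Using F^*(f dg) = (f ∘ F) d(g ∘ F), substitute each coordinate x_i by F_i(u, v) in f_i, and replace dx_i by d F_i = (∂F_i/∂u) du + (∂F_i/∂v) dv.
  For the x component: f_1(F) = 9*u^2 + 3*v^2 + 6; d F_1 = (-6*u) du + (-2*v) dv
  For the y component: f_2(F) = 4*u^2 + 6*v; d F_2 = (0) du + (-6*v) dv
  For the z component: f_3(F) = -2*u^2 + 4*v^2 + 6*v - 4; d F_3 = (-4*u) du + (-3) dv
Combining and collecting du, dv coefficients:
  coeff of du: 2*u*(-23*u^2 - 17*v^2 - 12*v - 10)
  coeff of dv: -42*u^2*v + 6*u^2 - 6*v^3 - 48*v^2 - 30*v + 12
F^* omega = (2*u*(-23*u^2 - 17*v^2 - 12*v - 10)) du + (-42*u^2*v + 6*u^2 - 6*v^3 - 48*v^2 - 30*v + 12) dv.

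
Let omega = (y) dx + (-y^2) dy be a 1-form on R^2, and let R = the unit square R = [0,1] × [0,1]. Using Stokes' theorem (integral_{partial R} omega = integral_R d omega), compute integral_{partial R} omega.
integral_(partial R) omega = -1

Stokes: integral_partial_R omega = integral_R d omega with d omega = (∂Q/∂x - ∂P/∂y) dx ∧ dy.
  ∂Q/∂x = 0
  ∂P/∂y = 1
  integrand = ∂Q/∂x - ∂P/∂y = -1.
Integrating over R: integral_0^1 integral_0^1 (-1) dx dy = -1.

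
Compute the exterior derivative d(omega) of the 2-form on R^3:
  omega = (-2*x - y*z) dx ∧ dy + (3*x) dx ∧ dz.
d(omega) = (-y) dx ∧ dy ∧ dz

For a 2-form omega = sum_{i<j} g_{ij} dx_i ∧ dx_j, the exterior derivative is
  d(omega) = sum_{i<j} d(g_{ij}) ∧ dx_i ∧ dx_j = sum_{i<j, k} (∂g_{ij}/∂x_k) dx_k ∧ dx_i ∧ dx_j.
Expand each term, using dx_k ∧ dx_i ∧ dx_j = sgn(permutation) dx_{(a)} ∧ dx_{(b)} ∧ dx_{(c)} with (a < b < c) sorted:
  d(-2*x - y*z) includes (∂/∂z)(-2*x - y*z) dz = (-y) dz, which multiplied by dx ∧ dy gives (-y) dx ∧ dy ∧ dz
Collecting like 3-forms: d(omega) = (-y) dx ∧ dy ∧ dz.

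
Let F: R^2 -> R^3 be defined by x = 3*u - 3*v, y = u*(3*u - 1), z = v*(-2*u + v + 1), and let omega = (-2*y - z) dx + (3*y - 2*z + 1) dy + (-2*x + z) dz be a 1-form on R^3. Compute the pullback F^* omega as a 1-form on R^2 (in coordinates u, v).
F^* omega = (54*u^3 + 24*u^2*v - 45*u^2 - 8*u*v^2 + 2*u*v + 15*u - 2*v^3 - 15*v^2 - v - 1) du + (4*u^2*v + 30*u^2 - 6*u*v^2 - 34*u*v - 12*u + 2*v^3 + 18*v^2 + 10*v) dv

Using F^*(f dg) = (f ∘ F) d(g ∘ F), substitute each coordinate x_i by F_i(u, v) in f_i, and replace dx_i by d F_i = (∂F_i/∂u) du + (∂F_i/∂v) dv.
  For the x component: f_1(F) = -6*u^2 + 2*u*v + 2*u - v^2 - v; d F_1 = (3) du + (-3) dv
  For the y component: f_2(F) = 9*u^2 + 4*u*v - 3*u - 2*v^2 - 2*v + 1; d F_2 = (6*u - 1) du + (0) dv
  For the z component: f_3(F) = -2*u*v - 6*u + v^2 + 7*v; d F_3 = (-2*v) du + (-2*u + 2*v + 1) dv
Combining and collecting du, dv coefficients:
  coeff of du: 54*u^3 + 24*u^2*v - 45*u^2 - 8*u*v^2 + 2*u*v + 15*u - 2*v^3 - 15*v^2 - v - 1
  coeff of dv: 4*u^2*v + 30*u^2 - 6*u*v^2 - 34*u*v - 12*u + 2*v^3 + 18*v^2 + 10*v
F^* omega = (54*u^3 + 24*u^2*v - 45*u^2 - 8*u*v^2 + 2*u*v + 15*u - 2*v^3 - 15*v^2 - v - 1) du + (4*u^2*v + 30*u^2 - 6*u*v^2 - 34*u*v - 12*u + 2*v^3 + 18*v^2 + 10*v) dv.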